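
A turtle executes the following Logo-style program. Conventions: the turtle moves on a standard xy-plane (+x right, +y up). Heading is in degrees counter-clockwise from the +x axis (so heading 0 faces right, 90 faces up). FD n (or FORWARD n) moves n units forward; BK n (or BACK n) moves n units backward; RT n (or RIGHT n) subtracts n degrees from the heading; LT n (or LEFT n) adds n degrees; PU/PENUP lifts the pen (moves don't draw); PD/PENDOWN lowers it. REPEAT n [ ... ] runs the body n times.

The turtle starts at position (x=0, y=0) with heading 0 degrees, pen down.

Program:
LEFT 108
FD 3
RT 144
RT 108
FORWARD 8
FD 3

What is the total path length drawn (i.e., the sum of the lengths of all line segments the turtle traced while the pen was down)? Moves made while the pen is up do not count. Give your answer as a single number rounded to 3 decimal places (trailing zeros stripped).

Answer: 14

Derivation:
Executing turtle program step by step:
Start: pos=(0,0), heading=0, pen down
LT 108: heading 0 -> 108
FD 3: (0,0) -> (-0.927,2.853) [heading=108, draw]
RT 144: heading 108 -> 324
RT 108: heading 324 -> 216
FD 8: (-0.927,2.853) -> (-7.399,-1.849) [heading=216, draw]
FD 3: (-7.399,-1.849) -> (-9.826,-3.612) [heading=216, draw]
Final: pos=(-9.826,-3.612), heading=216, 3 segment(s) drawn

Segment lengths:
  seg 1: (0,0) -> (-0.927,2.853), length = 3
  seg 2: (-0.927,2.853) -> (-7.399,-1.849), length = 8
  seg 3: (-7.399,-1.849) -> (-9.826,-3.612), length = 3
Total = 14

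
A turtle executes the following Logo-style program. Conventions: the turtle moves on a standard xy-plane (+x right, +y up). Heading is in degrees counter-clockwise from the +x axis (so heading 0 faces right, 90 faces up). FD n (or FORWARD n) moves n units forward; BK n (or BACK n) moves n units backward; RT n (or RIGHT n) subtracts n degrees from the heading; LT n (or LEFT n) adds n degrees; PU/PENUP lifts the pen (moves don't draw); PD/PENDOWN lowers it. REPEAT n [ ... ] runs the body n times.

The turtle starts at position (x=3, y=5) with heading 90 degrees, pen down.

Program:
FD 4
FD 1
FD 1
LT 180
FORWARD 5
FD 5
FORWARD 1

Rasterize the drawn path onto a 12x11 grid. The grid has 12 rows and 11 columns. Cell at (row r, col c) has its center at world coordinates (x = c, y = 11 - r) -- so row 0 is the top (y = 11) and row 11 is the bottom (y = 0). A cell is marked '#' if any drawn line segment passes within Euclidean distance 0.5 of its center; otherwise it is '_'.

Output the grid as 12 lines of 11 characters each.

Segment 0: (3,5) -> (3,9)
Segment 1: (3,9) -> (3,10)
Segment 2: (3,10) -> (3,11)
Segment 3: (3,11) -> (3,6)
Segment 4: (3,6) -> (3,1)
Segment 5: (3,1) -> (3,0)

Answer: ___#_______
___#_______
___#_______
___#_______
___#_______
___#_______
___#_______
___#_______
___#_______
___#_______
___#_______
___#_______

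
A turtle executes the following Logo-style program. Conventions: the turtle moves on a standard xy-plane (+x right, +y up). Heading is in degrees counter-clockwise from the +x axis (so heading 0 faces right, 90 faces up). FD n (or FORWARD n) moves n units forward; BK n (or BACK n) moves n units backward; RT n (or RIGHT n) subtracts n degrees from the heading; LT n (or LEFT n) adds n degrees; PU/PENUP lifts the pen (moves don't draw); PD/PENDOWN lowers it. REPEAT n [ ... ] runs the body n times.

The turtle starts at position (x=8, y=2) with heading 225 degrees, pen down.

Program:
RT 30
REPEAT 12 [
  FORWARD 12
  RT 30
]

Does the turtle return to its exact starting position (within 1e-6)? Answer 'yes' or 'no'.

Answer: yes

Derivation:
Executing turtle program step by step:
Start: pos=(8,2), heading=225, pen down
RT 30: heading 225 -> 195
REPEAT 12 [
  -- iteration 1/12 --
  FD 12: (8,2) -> (-3.591,-1.106) [heading=195, draw]
  RT 30: heading 195 -> 165
  -- iteration 2/12 --
  FD 12: (-3.591,-1.106) -> (-15.182,2) [heading=165, draw]
  RT 30: heading 165 -> 135
  -- iteration 3/12 --
  FD 12: (-15.182,2) -> (-23.668,10.485) [heading=135, draw]
  RT 30: heading 135 -> 105
  -- iteration 4/12 --
  FD 12: (-23.668,10.485) -> (-26.773,22.076) [heading=105, draw]
  RT 30: heading 105 -> 75
  -- iteration 5/12 --
  FD 12: (-26.773,22.076) -> (-23.668,33.668) [heading=75, draw]
  RT 30: heading 75 -> 45
  -- iteration 6/12 --
  FD 12: (-23.668,33.668) -> (-15.182,42.153) [heading=45, draw]
  RT 30: heading 45 -> 15
  -- iteration 7/12 --
  FD 12: (-15.182,42.153) -> (-3.591,45.259) [heading=15, draw]
  RT 30: heading 15 -> 345
  -- iteration 8/12 --
  FD 12: (-3.591,45.259) -> (8,42.153) [heading=345, draw]
  RT 30: heading 345 -> 315
  -- iteration 9/12 --
  FD 12: (8,42.153) -> (16.485,33.668) [heading=315, draw]
  RT 30: heading 315 -> 285
  -- iteration 10/12 --
  FD 12: (16.485,33.668) -> (19.591,22.076) [heading=285, draw]
  RT 30: heading 285 -> 255
  -- iteration 11/12 --
  FD 12: (19.591,22.076) -> (16.485,10.485) [heading=255, draw]
  RT 30: heading 255 -> 225
  -- iteration 12/12 --
  FD 12: (16.485,10.485) -> (8,2) [heading=225, draw]
  RT 30: heading 225 -> 195
]
Final: pos=(8,2), heading=195, 12 segment(s) drawn

Start position: (8, 2)
Final position: (8, 2)
Distance = 0; < 1e-6 -> CLOSED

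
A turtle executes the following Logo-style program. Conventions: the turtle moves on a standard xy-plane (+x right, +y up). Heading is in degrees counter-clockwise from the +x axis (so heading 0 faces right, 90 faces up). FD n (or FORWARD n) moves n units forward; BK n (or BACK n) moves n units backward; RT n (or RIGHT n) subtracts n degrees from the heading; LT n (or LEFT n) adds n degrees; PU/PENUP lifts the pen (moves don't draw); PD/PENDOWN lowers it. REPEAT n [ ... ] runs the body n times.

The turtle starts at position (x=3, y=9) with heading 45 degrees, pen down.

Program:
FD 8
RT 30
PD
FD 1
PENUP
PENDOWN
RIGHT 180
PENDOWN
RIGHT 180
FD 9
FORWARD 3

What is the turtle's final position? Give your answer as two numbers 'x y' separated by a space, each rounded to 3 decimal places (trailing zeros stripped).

Answer: 21.214 18.022

Derivation:
Executing turtle program step by step:
Start: pos=(3,9), heading=45, pen down
FD 8: (3,9) -> (8.657,14.657) [heading=45, draw]
RT 30: heading 45 -> 15
PD: pen down
FD 1: (8.657,14.657) -> (9.623,14.916) [heading=15, draw]
PU: pen up
PD: pen down
RT 180: heading 15 -> 195
PD: pen down
RT 180: heading 195 -> 15
FD 9: (9.623,14.916) -> (18.316,17.245) [heading=15, draw]
FD 3: (18.316,17.245) -> (21.214,18.022) [heading=15, draw]
Final: pos=(21.214,18.022), heading=15, 4 segment(s) drawn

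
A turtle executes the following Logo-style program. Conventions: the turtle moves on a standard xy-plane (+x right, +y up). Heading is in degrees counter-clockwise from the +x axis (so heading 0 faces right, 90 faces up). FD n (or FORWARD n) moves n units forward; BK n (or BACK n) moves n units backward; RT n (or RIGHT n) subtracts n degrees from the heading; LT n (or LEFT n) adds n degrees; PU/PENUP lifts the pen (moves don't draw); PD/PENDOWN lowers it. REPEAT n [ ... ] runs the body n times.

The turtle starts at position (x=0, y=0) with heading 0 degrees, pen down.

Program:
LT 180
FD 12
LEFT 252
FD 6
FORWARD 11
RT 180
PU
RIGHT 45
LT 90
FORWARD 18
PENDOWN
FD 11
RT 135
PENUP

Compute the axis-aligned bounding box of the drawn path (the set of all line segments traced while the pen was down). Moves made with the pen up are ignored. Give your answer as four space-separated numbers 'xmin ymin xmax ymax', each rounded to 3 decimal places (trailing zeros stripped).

Answer: -12 -9.671 6.419 16.168

Derivation:
Executing turtle program step by step:
Start: pos=(0,0), heading=0, pen down
LT 180: heading 0 -> 180
FD 12: (0,0) -> (-12,0) [heading=180, draw]
LT 252: heading 180 -> 72
FD 6: (-12,0) -> (-10.146,5.706) [heading=72, draw]
FD 11: (-10.146,5.706) -> (-6.747,16.168) [heading=72, draw]
RT 180: heading 72 -> 252
PU: pen up
RT 45: heading 252 -> 207
LT 90: heading 207 -> 297
FD 18: (-6.747,16.168) -> (1.425,0.13) [heading=297, move]
PD: pen down
FD 11: (1.425,0.13) -> (6.419,-9.671) [heading=297, draw]
RT 135: heading 297 -> 162
PU: pen up
Final: pos=(6.419,-9.671), heading=162, 4 segment(s) drawn

Segment endpoints: x in {-12, -10.146, -6.747, 0, 1.425, 6.419}, y in {-9.671, 0, 0, 0.13, 5.706, 16.168}
xmin=-12, ymin=-9.671, xmax=6.419, ymax=16.168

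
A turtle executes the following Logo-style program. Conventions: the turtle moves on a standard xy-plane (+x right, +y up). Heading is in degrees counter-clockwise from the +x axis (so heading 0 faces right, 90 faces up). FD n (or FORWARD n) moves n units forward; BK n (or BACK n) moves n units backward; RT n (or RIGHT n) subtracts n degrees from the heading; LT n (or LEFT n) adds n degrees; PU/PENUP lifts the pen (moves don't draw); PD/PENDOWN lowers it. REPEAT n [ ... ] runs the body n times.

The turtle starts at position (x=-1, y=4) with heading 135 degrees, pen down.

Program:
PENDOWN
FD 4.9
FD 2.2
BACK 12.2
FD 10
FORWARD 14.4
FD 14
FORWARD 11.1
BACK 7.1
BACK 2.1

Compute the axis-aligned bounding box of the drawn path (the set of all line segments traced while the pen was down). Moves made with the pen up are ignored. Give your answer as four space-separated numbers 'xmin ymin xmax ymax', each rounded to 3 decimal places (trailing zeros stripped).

Executing turtle program step by step:
Start: pos=(-1,4), heading=135, pen down
PD: pen down
FD 4.9: (-1,4) -> (-4.465,7.465) [heading=135, draw]
FD 2.2: (-4.465,7.465) -> (-6.02,9.02) [heading=135, draw]
BK 12.2: (-6.02,9.02) -> (2.606,0.394) [heading=135, draw]
FD 10: (2.606,0.394) -> (-4.465,7.465) [heading=135, draw]
FD 14.4: (-4.465,7.465) -> (-14.647,17.647) [heading=135, draw]
FD 14: (-14.647,17.647) -> (-24.547,27.547) [heading=135, draw]
FD 11.1: (-24.547,27.547) -> (-32.396,35.396) [heading=135, draw]
BK 7.1: (-32.396,35.396) -> (-27.375,30.375) [heading=135, draw]
BK 2.1: (-27.375,30.375) -> (-25.89,28.89) [heading=135, draw]
Final: pos=(-25.89,28.89), heading=135, 9 segment(s) drawn

Segment endpoints: x in {-32.396, -27.375, -25.89, -24.547, -14.647, -6.02, -4.465, -4.465, -1, 2.606}, y in {0.394, 4, 7.465, 9.02, 17.647, 27.547, 28.89, 30.375, 35.396}
xmin=-32.396, ymin=0.394, xmax=2.606, ymax=35.396

Answer: -32.396 0.394 2.606 35.396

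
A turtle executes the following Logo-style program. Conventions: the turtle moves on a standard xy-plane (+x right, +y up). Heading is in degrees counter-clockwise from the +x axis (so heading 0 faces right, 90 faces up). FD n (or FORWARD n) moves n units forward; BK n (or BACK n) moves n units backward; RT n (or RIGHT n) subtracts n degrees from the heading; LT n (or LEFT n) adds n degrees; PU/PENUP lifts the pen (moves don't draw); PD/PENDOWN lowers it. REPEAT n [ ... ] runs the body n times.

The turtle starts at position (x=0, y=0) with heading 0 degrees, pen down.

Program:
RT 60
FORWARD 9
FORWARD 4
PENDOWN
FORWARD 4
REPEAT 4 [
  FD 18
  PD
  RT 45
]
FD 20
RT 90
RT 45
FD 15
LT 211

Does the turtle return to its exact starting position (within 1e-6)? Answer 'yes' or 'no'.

Executing turtle program step by step:
Start: pos=(0,0), heading=0, pen down
RT 60: heading 0 -> 300
FD 9: (0,0) -> (4.5,-7.794) [heading=300, draw]
FD 4: (4.5,-7.794) -> (6.5,-11.258) [heading=300, draw]
PD: pen down
FD 4: (6.5,-11.258) -> (8.5,-14.722) [heading=300, draw]
REPEAT 4 [
  -- iteration 1/4 --
  FD 18: (8.5,-14.722) -> (17.5,-30.311) [heading=300, draw]
  PD: pen down
  RT 45: heading 300 -> 255
  -- iteration 2/4 --
  FD 18: (17.5,-30.311) -> (12.841,-47.698) [heading=255, draw]
  PD: pen down
  RT 45: heading 255 -> 210
  -- iteration 3/4 --
  FD 18: (12.841,-47.698) -> (-2.747,-56.698) [heading=210, draw]
  PD: pen down
  RT 45: heading 210 -> 165
  -- iteration 4/4 --
  FD 18: (-2.747,-56.698) -> (-20.134,-52.039) [heading=165, draw]
  PD: pen down
  RT 45: heading 165 -> 120
]
FD 20: (-20.134,-52.039) -> (-30.134,-34.718) [heading=120, draw]
RT 90: heading 120 -> 30
RT 45: heading 30 -> 345
FD 15: (-30.134,-34.718) -> (-15.645,-38.601) [heading=345, draw]
LT 211: heading 345 -> 196
Final: pos=(-15.645,-38.601), heading=196, 9 segment(s) drawn

Start position: (0, 0)
Final position: (-15.645, -38.601)
Distance = 41.651; >= 1e-6 -> NOT closed

Answer: no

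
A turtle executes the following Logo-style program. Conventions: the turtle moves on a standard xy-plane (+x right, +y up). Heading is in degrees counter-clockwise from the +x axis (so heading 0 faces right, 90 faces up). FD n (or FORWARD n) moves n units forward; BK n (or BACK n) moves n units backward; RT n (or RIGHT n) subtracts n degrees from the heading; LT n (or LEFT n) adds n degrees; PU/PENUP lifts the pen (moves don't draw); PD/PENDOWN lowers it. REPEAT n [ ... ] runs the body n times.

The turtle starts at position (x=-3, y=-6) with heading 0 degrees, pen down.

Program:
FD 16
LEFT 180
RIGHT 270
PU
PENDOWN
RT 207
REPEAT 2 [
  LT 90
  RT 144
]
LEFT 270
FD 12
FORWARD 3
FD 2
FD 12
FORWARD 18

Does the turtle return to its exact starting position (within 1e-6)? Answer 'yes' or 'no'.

Answer: no

Derivation:
Executing turtle program step by step:
Start: pos=(-3,-6), heading=0, pen down
FD 16: (-3,-6) -> (13,-6) [heading=0, draw]
LT 180: heading 0 -> 180
RT 270: heading 180 -> 270
PU: pen up
PD: pen down
RT 207: heading 270 -> 63
REPEAT 2 [
  -- iteration 1/2 --
  LT 90: heading 63 -> 153
  RT 144: heading 153 -> 9
  -- iteration 2/2 --
  LT 90: heading 9 -> 99
  RT 144: heading 99 -> 315
]
LT 270: heading 315 -> 225
FD 12: (13,-6) -> (4.515,-14.485) [heading=225, draw]
FD 3: (4.515,-14.485) -> (2.393,-16.607) [heading=225, draw]
FD 2: (2.393,-16.607) -> (0.979,-18.021) [heading=225, draw]
FD 12: (0.979,-18.021) -> (-7.506,-26.506) [heading=225, draw]
FD 18: (-7.506,-26.506) -> (-20.234,-39.234) [heading=225, draw]
Final: pos=(-20.234,-39.234), heading=225, 6 segment(s) drawn

Start position: (-3, -6)
Final position: (-20.234, -39.234)
Distance = 37.437; >= 1e-6 -> NOT closed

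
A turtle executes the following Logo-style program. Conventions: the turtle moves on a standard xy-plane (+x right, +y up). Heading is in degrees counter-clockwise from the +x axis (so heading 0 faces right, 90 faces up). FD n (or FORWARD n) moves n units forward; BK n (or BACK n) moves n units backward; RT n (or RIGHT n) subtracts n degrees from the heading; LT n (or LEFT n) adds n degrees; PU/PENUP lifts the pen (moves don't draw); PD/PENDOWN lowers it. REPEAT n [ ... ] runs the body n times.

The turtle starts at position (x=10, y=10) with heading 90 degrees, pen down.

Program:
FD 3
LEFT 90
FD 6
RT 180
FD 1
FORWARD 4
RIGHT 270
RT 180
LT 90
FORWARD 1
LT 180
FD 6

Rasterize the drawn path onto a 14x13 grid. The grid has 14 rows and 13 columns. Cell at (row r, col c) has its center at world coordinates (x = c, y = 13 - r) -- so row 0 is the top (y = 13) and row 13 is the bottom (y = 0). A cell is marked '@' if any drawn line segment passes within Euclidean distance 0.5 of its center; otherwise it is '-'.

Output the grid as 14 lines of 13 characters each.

Answer: ----@@@@@@@--
----------@--
----------@--
----------@--
-------------
-------------
-------------
-------------
-------------
-------------
-------------
-------------
-------------
-------------

Derivation:
Segment 0: (10,10) -> (10,13)
Segment 1: (10,13) -> (4,13)
Segment 2: (4,13) -> (5,13)
Segment 3: (5,13) -> (9,13)
Segment 4: (9,13) -> (10,13)
Segment 5: (10,13) -> (4,13)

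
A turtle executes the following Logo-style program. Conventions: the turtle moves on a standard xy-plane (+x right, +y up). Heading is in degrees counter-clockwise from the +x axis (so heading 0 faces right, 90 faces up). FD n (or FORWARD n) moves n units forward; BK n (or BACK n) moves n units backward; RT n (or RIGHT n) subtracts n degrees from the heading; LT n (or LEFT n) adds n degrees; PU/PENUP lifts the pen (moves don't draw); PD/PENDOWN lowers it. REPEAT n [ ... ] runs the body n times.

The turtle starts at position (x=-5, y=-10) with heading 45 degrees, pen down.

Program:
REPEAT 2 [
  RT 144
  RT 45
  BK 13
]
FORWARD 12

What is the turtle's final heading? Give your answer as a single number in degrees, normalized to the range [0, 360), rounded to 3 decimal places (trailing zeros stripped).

Answer: 27

Derivation:
Executing turtle program step by step:
Start: pos=(-5,-10), heading=45, pen down
REPEAT 2 [
  -- iteration 1/2 --
  RT 144: heading 45 -> 261
  RT 45: heading 261 -> 216
  BK 13: (-5,-10) -> (5.517,-2.359) [heading=216, draw]
  -- iteration 2/2 --
  RT 144: heading 216 -> 72
  RT 45: heading 72 -> 27
  BK 13: (5.517,-2.359) -> (-6.066,-8.261) [heading=27, draw]
]
FD 12: (-6.066,-8.261) -> (4.626,-2.813) [heading=27, draw]
Final: pos=(4.626,-2.813), heading=27, 3 segment(s) drawn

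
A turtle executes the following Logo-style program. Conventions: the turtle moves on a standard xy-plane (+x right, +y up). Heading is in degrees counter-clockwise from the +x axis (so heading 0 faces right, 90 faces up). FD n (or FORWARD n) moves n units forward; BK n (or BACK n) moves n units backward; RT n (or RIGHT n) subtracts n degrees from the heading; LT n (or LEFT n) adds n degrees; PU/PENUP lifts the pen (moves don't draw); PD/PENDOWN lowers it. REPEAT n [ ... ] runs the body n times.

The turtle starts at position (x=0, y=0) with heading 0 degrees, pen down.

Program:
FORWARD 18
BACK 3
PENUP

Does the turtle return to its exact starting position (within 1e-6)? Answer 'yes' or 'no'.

Executing turtle program step by step:
Start: pos=(0,0), heading=0, pen down
FD 18: (0,0) -> (18,0) [heading=0, draw]
BK 3: (18,0) -> (15,0) [heading=0, draw]
PU: pen up
Final: pos=(15,0), heading=0, 2 segment(s) drawn

Start position: (0, 0)
Final position: (15, 0)
Distance = 15; >= 1e-6 -> NOT closed

Answer: no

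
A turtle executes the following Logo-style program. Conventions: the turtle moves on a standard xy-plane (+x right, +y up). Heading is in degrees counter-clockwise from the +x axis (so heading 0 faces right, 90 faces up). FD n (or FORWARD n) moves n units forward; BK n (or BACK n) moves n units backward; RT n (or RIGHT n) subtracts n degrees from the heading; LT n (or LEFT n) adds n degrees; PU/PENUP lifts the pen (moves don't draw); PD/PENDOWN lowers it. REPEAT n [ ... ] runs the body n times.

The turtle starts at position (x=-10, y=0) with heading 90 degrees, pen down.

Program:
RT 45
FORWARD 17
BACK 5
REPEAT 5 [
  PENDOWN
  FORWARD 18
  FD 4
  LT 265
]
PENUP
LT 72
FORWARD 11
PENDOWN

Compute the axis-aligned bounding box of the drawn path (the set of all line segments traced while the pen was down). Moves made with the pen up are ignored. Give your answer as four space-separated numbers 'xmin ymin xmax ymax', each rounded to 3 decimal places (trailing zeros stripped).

Executing turtle program step by step:
Start: pos=(-10,0), heading=90, pen down
RT 45: heading 90 -> 45
FD 17: (-10,0) -> (2.021,12.021) [heading=45, draw]
BK 5: (2.021,12.021) -> (-1.515,8.485) [heading=45, draw]
REPEAT 5 [
  -- iteration 1/5 --
  PD: pen down
  FD 18: (-1.515,8.485) -> (11.213,21.213) [heading=45, draw]
  FD 4: (11.213,21.213) -> (14.042,24.042) [heading=45, draw]
  LT 265: heading 45 -> 310
  -- iteration 2/5 --
  PD: pen down
  FD 18: (14.042,24.042) -> (25.612,10.253) [heading=310, draw]
  FD 4: (25.612,10.253) -> (28.183,7.189) [heading=310, draw]
  LT 265: heading 310 -> 215
  -- iteration 3/5 --
  PD: pen down
  FD 18: (28.183,7.189) -> (13.438,-3.136) [heading=215, draw]
  FD 4: (13.438,-3.136) -> (10.162,-5.43) [heading=215, draw]
  LT 265: heading 215 -> 120
  -- iteration 4/5 --
  PD: pen down
  FD 18: (10.162,-5.43) -> (1.162,10.158) [heading=120, draw]
  FD 4: (1.162,10.158) -> (-0.838,13.623) [heading=120, draw]
  LT 265: heading 120 -> 25
  -- iteration 5/5 --
  PD: pen down
  FD 18: (-0.838,13.623) -> (15.475,21.23) [heading=25, draw]
  FD 4: (15.475,21.23) -> (19.1,22.92) [heading=25, draw]
  LT 265: heading 25 -> 290
]
PU: pen up
LT 72: heading 290 -> 2
FD 11: (19.1,22.92) -> (30.094,23.304) [heading=2, move]
PD: pen down
Final: pos=(30.094,23.304), heading=2, 12 segment(s) drawn

Segment endpoints: x in {-10, -1.515, -0.838, 1.162, 2.021, 10.162, 11.213, 13.438, 14.042, 15.475, 19.1, 25.612, 28.183}, y in {-5.43, -3.136, 0, 7.189, 8.485, 10.158, 10.253, 12.021, 13.623, 21.213, 21.23, 22.92, 24.042}
xmin=-10, ymin=-5.43, xmax=28.183, ymax=24.042

Answer: -10 -5.43 28.183 24.042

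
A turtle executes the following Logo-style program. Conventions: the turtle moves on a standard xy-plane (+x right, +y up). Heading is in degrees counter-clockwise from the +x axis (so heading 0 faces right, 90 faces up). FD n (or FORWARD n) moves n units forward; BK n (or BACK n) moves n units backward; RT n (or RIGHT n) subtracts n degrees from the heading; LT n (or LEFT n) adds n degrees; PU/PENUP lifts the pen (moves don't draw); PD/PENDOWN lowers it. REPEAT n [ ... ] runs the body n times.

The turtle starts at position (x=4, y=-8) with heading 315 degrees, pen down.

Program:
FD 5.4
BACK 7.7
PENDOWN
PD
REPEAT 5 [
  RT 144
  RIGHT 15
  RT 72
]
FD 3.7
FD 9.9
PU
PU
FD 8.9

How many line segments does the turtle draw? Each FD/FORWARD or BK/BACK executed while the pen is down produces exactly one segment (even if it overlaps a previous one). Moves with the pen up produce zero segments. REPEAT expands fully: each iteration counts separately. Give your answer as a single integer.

Answer: 4

Derivation:
Executing turtle program step by step:
Start: pos=(4,-8), heading=315, pen down
FD 5.4: (4,-8) -> (7.818,-11.818) [heading=315, draw]
BK 7.7: (7.818,-11.818) -> (2.374,-6.374) [heading=315, draw]
PD: pen down
PD: pen down
REPEAT 5 [
  -- iteration 1/5 --
  RT 144: heading 315 -> 171
  RT 15: heading 171 -> 156
  RT 72: heading 156 -> 84
  -- iteration 2/5 --
  RT 144: heading 84 -> 300
  RT 15: heading 300 -> 285
  RT 72: heading 285 -> 213
  -- iteration 3/5 --
  RT 144: heading 213 -> 69
  RT 15: heading 69 -> 54
  RT 72: heading 54 -> 342
  -- iteration 4/5 --
  RT 144: heading 342 -> 198
  RT 15: heading 198 -> 183
  RT 72: heading 183 -> 111
  -- iteration 5/5 --
  RT 144: heading 111 -> 327
  RT 15: heading 327 -> 312
  RT 72: heading 312 -> 240
]
FD 3.7: (2.374,-6.374) -> (0.524,-9.578) [heading=240, draw]
FD 9.9: (0.524,-9.578) -> (-4.426,-18.152) [heading=240, draw]
PU: pen up
PU: pen up
FD 8.9: (-4.426,-18.152) -> (-8.876,-25.859) [heading=240, move]
Final: pos=(-8.876,-25.859), heading=240, 4 segment(s) drawn
Segments drawn: 4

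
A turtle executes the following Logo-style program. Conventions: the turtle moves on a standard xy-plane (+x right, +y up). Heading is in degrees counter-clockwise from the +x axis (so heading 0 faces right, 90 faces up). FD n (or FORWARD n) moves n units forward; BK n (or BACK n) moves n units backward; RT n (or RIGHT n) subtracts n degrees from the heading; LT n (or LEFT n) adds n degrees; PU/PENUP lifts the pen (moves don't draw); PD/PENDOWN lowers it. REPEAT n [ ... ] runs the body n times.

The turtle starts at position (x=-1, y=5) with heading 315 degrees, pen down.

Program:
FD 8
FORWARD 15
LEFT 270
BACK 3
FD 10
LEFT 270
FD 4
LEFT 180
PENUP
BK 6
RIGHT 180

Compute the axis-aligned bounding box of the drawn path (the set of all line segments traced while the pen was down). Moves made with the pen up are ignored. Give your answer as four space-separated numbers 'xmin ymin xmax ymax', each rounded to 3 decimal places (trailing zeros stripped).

Answer: -1 -16.213 17.385 5

Derivation:
Executing turtle program step by step:
Start: pos=(-1,5), heading=315, pen down
FD 8: (-1,5) -> (4.657,-0.657) [heading=315, draw]
FD 15: (4.657,-0.657) -> (15.263,-11.263) [heading=315, draw]
LT 270: heading 315 -> 225
BK 3: (15.263,-11.263) -> (17.385,-9.142) [heading=225, draw]
FD 10: (17.385,-9.142) -> (10.314,-16.213) [heading=225, draw]
LT 270: heading 225 -> 135
FD 4: (10.314,-16.213) -> (7.485,-13.385) [heading=135, draw]
LT 180: heading 135 -> 315
PU: pen up
BK 6: (7.485,-13.385) -> (3.243,-9.142) [heading=315, move]
RT 180: heading 315 -> 135
Final: pos=(3.243,-9.142), heading=135, 5 segment(s) drawn

Segment endpoints: x in {-1, 4.657, 7.485, 10.314, 15.263, 17.385}, y in {-16.213, -13.385, -11.263, -9.142, -0.657, 5}
xmin=-1, ymin=-16.213, xmax=17.385, ymax=5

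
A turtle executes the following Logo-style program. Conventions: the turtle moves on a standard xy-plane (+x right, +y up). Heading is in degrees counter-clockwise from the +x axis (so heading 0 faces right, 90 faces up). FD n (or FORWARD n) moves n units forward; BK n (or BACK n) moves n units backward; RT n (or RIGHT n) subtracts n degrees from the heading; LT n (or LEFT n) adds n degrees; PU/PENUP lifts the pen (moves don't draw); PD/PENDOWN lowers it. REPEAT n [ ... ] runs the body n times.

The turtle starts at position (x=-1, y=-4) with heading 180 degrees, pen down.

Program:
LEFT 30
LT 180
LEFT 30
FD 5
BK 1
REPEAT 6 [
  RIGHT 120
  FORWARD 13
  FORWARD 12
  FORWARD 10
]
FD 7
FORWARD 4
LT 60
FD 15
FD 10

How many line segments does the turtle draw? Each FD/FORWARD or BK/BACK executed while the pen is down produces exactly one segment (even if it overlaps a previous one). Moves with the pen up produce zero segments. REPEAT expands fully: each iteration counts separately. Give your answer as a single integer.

Executing turtle program step by step:
Start: pos=(-1,-4), heading=180, pen down
LT 30: heading 180 -> 210
LT 180: heading 210 -> 30
LT 30: heading 30 -> 60
FD 5: (-1,-4) -> (1.5,0.33) [heading=60, draw]
BK 1: (1.5,0.33) -> (1,-0.536) [heading=60, draw]
REPEAT 6 [
  -- iteration 1/6 --
  RT 120: heading 60 -> 300
  FD 13: (1,-0.536) -> (7.5,-11.794) [heading=300, draw]
  FD 12: (7.5,-11.794) -> (13.5,-22.187) [heading=300, draw]
  FD 10: (13.5,-22.187) -> (18.5,-30.847) [heading=300, draw]
  -- iteration 2/6 --
  RT 120: heading 300 -> 180
  FD 13: (18.5,-30.847) -> (5.5,-30.847) [heading=180, draw]
  FD 12: (5.5,-30.847) -> (-6.5,-30.847) [heading=180, draw]
  FD 10: (-6.5,-30.847) -> (-16.5,-30.847) [heading=180, draw]
  -- iteration 3/6 --
  RT 120: heading 180 -> 60
  FD 13: (-16.5,-30.847) -> (-10,-19.588) [heading=60, draw]
  FD 12: (-10,-19.588) -> (-4,-9.196) [heading=60, draw]
  FD 10: (-4,-9.196) -> (1,-0.536) [heading=60, draw]
  -- iteration 4/6 --
  RT 120: heading 60 -> 300
  FD 13: (1,-0.536) -> (7.5,-11.794) [heading=300, draw]
  FD 12: (7.5,-11.794) -> (13.5,-22.187) [heading=300, draw]
  FD 10: (13.5,-22.187) -> (18.5,-30.847) [heading=300, draw]
  -- iteration 5/6 --
  RT 120: heading 300 -> 180
  FD 13: (18.5,-30.847) -> (5.5,-30.847) [heading=180, draw]
  FD 12: (5.5,-30.847) -> (-6.5,-30.847) [heading=180, draw]
  FD 10: (-6.5,-30.847) -> (-16.5,-30.847) [heading=180, draw]
  -- iteration 6/6 --
  RT 120: heading 180 -> 60
  FD 13: (-16.5,-30.847) -> (-10,-19.588) [heading=60, draw]
  FD 12: (-10,-19.588) -> (-4,-9.196) [heading=60, draw]
  FD 10: (-4,-9.196) -> (1,-0.536) [heading=60, draw]
]
FD 7: (1,-0.536) -> (4.5,5.526) [heading=60, draw]
FD 4: (4.5,5.526) -> (6.5,8.99) [heading=60, draw]
LT 60: heading 60 -> 120
FD 15: (6.5,8.99) -> (-1,21.981) [heading=120, draw]
FD 10: (-1,21.981) -> (-6,30.641) [heading=120, draw]
Final: pos=(-6,30.641), heading=120, 24 segment(s) drawn
Segments drawn: 24

Answer: 24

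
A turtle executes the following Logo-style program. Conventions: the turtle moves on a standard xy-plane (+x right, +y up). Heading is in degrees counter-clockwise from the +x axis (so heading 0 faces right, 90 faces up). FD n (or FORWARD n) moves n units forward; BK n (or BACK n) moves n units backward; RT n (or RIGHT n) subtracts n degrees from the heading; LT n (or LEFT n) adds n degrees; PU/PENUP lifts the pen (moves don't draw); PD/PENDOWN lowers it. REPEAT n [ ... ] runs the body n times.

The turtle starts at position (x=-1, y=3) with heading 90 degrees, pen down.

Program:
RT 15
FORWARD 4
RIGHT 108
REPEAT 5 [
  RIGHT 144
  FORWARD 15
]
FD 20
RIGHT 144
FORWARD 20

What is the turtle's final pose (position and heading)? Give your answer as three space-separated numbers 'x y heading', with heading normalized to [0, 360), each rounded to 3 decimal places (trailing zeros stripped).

Executing turtle program step by step:
Start: pos=(-1,3), heading=90, pen down
RT 15: heading 90 -> 75
FD 4: (-1,3) -> (0.035,6.864) [heading=75, draw]
RT 108: heading 75 -> 327
REPEAT 5 [
  -- iteration 1/5 --
  RT 144: heading 327 -> 183
  FD 15: (0.035,6.864) -> (-14.944,6.079) [heading=183, draw]
  -- iteration 2/5 --
  RT 144: heading 183 -> 39
  FD 15: (-14.944,6.079) -> (-3.287,15.518) [heading=39, draw]
  -- iteration 3/5 --
  RT 144: heading 39 -> 255
  FD 15: (-3.287,15.518) -> (-7.169,1.03) [heading=255, draw]
  -- iteration 4/5 --
  RT 144: heading 255 -> 111
  FD 15: (-7.169,1.03) -> (-12.545,15.033) [heading=111, draw]
  -- iteration 5/5 --
  RT 144: heading 111 -> 327
  FD 15: (-12.545,15.033) -> (0.035,6.864) [heading=327, draw]
]
FD 20: (0.035,6.864) -> (16.809,-4.029) [heading=327, draw]
RT 144: heading 327 -> 183
FD 20: (16.809,-4.029) -> (-3.164,-5.076) [heading=183, draw]
Final: pos=(-3.164,-5.076), heading=183, 8 segment(s) drawn

Answer: -3.164 -5.076 183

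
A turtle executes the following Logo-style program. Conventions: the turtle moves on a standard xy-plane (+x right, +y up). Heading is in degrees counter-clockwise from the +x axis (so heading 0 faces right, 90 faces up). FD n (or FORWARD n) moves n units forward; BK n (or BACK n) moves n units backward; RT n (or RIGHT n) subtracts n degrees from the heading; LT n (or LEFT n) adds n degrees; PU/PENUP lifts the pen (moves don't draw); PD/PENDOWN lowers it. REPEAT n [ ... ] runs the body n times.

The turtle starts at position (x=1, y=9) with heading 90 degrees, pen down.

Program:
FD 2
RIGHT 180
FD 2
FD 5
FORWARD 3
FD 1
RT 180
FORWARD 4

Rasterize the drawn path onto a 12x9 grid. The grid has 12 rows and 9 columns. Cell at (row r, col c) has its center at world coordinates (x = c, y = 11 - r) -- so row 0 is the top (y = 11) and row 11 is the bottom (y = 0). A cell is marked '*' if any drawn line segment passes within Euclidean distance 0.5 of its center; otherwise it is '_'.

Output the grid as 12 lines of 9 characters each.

Segment 0: (1,9) -> (1,11)
Segment 1: (1,11) -> (1,9)
Segment 2: (1,9) -> (1,4)
Segment 3: (1,4) -> (1,1)
Segment 4: (1,1) -> (1,0)
Segment 5: (1,0) -> (1,4)

Answer: _*_______
_*_______
_*_______
_*_______
_*_______
_*_______
_*_______
_*_______
_*_______
_*_______
_*_______
_*_______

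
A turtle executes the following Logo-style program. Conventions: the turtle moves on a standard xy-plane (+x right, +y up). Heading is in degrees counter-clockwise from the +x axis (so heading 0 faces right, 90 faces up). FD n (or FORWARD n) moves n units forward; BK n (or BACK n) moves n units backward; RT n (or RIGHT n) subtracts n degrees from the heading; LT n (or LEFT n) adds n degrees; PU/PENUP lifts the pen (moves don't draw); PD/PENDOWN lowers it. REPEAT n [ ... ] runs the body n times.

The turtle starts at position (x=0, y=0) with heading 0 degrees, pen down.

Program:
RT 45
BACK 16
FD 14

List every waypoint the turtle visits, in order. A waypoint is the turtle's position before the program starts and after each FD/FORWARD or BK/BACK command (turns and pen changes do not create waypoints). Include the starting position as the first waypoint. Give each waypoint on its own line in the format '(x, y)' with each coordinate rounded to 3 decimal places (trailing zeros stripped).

Answer: (0, 0)
(-11.314, 11.314)
(-1.414, 1.414)

Derivation:
Executing turtle program step by step:
Start: pos=(0,0), heading=0, pen down
RT 45: heading 0 -> 315
BK 16: (0,0) -> (-11.314,11.314) [heading=315, draw]
FD 14: (-11.314,11.314) -> (-1.414,1.414) [heading=315, draw]
Final: pos=(-1.414,1.414), heading=315, 2 segment(s) drawn
Waypoints (3 total):
(0, 0)
(-11.314, 11.314)
(-1.414, 1.414)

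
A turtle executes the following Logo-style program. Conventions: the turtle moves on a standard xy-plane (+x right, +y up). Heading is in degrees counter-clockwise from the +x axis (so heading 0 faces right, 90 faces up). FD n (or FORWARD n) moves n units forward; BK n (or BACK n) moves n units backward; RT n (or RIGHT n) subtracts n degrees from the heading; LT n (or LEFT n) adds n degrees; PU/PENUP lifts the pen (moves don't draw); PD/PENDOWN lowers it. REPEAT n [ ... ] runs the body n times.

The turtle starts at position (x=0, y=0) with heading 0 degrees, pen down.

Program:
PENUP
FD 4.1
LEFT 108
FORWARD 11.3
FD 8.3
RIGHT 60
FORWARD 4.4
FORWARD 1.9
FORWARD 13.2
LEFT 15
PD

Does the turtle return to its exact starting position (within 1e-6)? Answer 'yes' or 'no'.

Executing turtle program step by step:
Start: pos=(0,0), heading=0, pen down
PU: pen up
FD 4.1: (0,0) -> (4.1,0) [heading=0, move]
LT 108: heading 0 -> 108
FD 11.3: (4.1,0) -> (0.608,10.747) [heading=108, move]
FD 8.3: (0.608,10.747) -> (-1.957,18.641) [heading=108, move]
RT 60: heading 108 -> 48
FD 4.4: (-1.957,18.641) -> (0.987,21.911) [heading=48, move]
FD 1.9: (0.987,21.911) -> (2.259,23.323) [heading=48, move]
FD 13.2: (2.259,23.323) -> (11.091,33.132) [heading=48, move]
LT 15: heading 48 -> 63
PD: pen down
Final: pos=(11.091,33.132), heading=63, 0 segment(s) drawn

Start position: (0, 0)
Final position: (11.091, 33.132)
Distance = 34.939; >= 1e-6 -> NOT closed

Answer: no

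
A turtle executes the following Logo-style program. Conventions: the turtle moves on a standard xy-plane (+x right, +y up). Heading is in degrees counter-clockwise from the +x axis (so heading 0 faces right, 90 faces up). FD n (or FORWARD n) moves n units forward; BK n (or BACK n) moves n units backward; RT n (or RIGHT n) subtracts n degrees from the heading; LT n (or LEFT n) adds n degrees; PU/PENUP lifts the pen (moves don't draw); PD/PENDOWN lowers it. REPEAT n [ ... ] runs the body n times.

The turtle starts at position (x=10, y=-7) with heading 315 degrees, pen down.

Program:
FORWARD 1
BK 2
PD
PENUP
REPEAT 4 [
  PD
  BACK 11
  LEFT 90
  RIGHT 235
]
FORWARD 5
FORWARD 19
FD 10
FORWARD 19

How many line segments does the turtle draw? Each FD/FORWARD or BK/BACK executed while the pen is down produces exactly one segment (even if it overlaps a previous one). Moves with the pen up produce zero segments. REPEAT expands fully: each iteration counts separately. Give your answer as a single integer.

Answer: 10

Derivation:
Executing turtle program step by step:
Start: pos=(10,-7), heading=315, pen down
FD 1: (10,-7) -> (10.707,-7.707) [heading=315, draw]
BK 2: (10.707,-7.707) -> (9.293,-6.293) [heading=315, draw]
PD: pen down
PU: pen up
REPEAT 4 [
  -- iteration 1/4 --
  PD: pen down
  BK 11: (9.293,-6.293) -> (1.515,1.485) [heading=315, draw]
  LT 90: heading 315 -> 45
  RT 235: heading 45 -> 170
  -- iteration 2/4 --
  PD: pen down
  BK 11: (1.515,1.485) -> (12.348,-0.425) [heading=170, draw]
  LT 90: heading 170 -> 260
  RT 235: heading 260 -> 25
  -- iteration 3/4 --
  PD: pen down
  BK 11: (12.348,-0.425) -> (2.378,-5.074) [heading=25, draw]
  LT 90: heading 25 -> 115
  RT 235: heading 115 -> 240
  -- iteration 4/4 --
  PD: pen down
  BK 11: (2.378,-5.074) -> (7.878,4.453) [heading=240, draw]
  LT 90: heading 240 -> 330
  RT 235: heading 330 -> 95
]
FD 5: (7.878,4.453) -> (7.442,9.434) [heading=95, draw]
FD 19: (7.442,9.434) -> (5.786,28.361) [heading=95, draw]
FD 10: (5.786,28.361) -> (4.915,38.323) [heading=95, draw]
FD 19: (4.915,38.323) -> (3.259,57.251) [heading=95, draw]
Final: pos=(3.259,57.251), heading=95, 10 segment(s) drawn
Segments drawn: 10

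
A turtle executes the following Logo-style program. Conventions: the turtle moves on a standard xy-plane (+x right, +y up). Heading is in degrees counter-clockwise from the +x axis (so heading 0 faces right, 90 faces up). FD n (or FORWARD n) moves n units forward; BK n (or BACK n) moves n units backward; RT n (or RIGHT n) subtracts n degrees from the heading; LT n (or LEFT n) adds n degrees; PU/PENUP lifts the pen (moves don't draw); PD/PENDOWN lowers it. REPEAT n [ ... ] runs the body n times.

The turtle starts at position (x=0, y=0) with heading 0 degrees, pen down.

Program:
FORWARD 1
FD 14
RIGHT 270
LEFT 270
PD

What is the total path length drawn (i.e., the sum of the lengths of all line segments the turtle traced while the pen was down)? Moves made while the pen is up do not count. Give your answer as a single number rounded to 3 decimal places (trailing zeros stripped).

Answer: 15

Derivation:
Executing turtle program step by step:
Start: pos=(0,0), heading=0, pen down
FD 1: (0,0) -> (1,0) [heading=0, draw]
FD 14: (1,0) -> (15,0) [heading=0, draw]
RT 270: heading 0 -> 90
LT 270: heading 90 -> 0
PD: pen down
Final: pos=(15,0), heading=0, 2 segment(s) drawn

Segment lengths:
  seg 1: (0,0) -> (1,0), length = 1
  seg 2: (1,0) -> (15,0), length = 14
Total = 15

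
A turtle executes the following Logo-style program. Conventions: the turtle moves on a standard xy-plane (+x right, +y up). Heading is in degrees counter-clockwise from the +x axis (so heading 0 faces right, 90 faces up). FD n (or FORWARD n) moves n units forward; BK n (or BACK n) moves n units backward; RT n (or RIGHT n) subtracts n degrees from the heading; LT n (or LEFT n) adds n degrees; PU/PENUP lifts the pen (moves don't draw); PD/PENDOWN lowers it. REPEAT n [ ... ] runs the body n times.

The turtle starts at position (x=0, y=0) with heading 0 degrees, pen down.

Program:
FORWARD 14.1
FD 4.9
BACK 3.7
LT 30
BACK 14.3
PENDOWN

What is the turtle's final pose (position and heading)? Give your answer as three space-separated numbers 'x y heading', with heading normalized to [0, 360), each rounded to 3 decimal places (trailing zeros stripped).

Answer: 2.916 -7.15 30

Derivation:
Executing turtle program step by step:
Start: pos=(0,0), heading=0, pen down
FD 14.1: (0,0) -> (14.1,0) [heading=0, draw]
FD 4.9: (14.1,0) -> (19,0) [heading=0, draw]
BK 3.7: (19,0) -> (15.3,0) [heading=0, draw]
LT 30: heading 0 -> 30
BK 14.3: (15.3,0) -> (2.916,-7.15) [heading=30, draw]
PD: pen down
Final: pos=(2.916,-7.15), heading=30, 4 segment(s) drawn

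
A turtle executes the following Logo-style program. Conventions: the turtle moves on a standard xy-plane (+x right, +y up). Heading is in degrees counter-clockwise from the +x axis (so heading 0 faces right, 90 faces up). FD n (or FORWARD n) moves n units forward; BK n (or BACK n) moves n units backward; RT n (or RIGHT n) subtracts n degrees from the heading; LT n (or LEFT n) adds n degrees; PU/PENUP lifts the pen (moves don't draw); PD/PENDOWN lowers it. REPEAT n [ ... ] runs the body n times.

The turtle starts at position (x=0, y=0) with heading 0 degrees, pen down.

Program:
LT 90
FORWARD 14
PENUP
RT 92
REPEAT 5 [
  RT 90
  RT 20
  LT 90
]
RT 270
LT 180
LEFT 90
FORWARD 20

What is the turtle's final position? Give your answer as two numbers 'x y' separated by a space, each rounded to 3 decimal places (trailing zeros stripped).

Answer: -4.158 -5.563

Derivation:
Executing turtle program step by step:
Start: pos=(0,0), heading=0, pen down
LT 90: heading 0 -> 90
FD 14: (0,0) -> (0,14) [heading=90, draw]
PU: pen up
RT 92: heading 90 -> 358
REPEAT 5 [
  -- iteration 1/5 --
  RT 90: heading 358 -> 268
  RT 20: heading 268 -> 248
  LT 90: heading 248 -> 338
  -- iteration 2/5 --
  RT 90: heading 338 -> 248
  RT 20: heading 248 -> 228
  LT 90: heading 228 -> 318
  -- iteration 3/5 --
  RT 90: heading 318 -> 228
  RT 20: heading 228 -> 208
  LT 90: heading 208 -> 298
  -- iteration 4/5 --
  RT 90: heading 298 -> 208
  RT 20: heading 208 -> 188
  LT 90: heading 188 -> 278
  -- iteration 5/5 --
  RT 90: heading 278 -> 188
  RT 20: heading 188 -> 168
  LT 90: heading 168 -> 258
]
RT 270: heading 258 -> 348
LT 180: heading 348 -> 168
LT 90: heading 168 -> 258
FD 20: (0,14) -> (-4.158,-5.563) [heading=258, move]
Final: pos=(-4.158,-5.563), heading=258, 1 segment(s) drawn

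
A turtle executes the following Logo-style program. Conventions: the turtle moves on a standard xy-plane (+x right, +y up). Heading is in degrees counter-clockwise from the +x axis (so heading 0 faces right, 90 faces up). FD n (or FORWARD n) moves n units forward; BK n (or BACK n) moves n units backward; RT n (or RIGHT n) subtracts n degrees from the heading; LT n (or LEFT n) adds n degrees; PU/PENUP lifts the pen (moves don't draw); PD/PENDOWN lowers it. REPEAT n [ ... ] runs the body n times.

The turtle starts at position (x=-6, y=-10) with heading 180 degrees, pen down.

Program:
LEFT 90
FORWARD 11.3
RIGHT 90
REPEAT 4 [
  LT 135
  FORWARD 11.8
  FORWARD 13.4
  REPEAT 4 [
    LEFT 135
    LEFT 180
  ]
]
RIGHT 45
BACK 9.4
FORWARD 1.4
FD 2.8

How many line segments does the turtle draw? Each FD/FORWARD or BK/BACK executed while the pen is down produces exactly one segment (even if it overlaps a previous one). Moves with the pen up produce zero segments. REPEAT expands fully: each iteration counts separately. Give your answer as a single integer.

Executing turtle program step by step:
Start: pos=(-6,-10), heading=180, pen down
LT 90: heading 180 -> 270
FD 11.3: (-6,-10) -> (-6,-21.3) [heading=270, draw]
RT 90: heading 270 -> 180
REPEAT 4 [
  -- iteration 1/4 --
  LT 135: heading 180 -> 315
  FD 11.8: (-6,-21.3) -> (2.344,-29.644) [heading=315, draw]
  FD 13.4: (2.344,-29.644) -> (11.819,-39.119) [heading=315, draw]
  REPEAT 4 [
    -- iteration 1/4 --
    LT 135: heading 315 -> 90
    LT 180: heading 90 -> 270
    -- iteration 2/4 --
    LT 135: heading 270 -> 45
    LT 180: heading 45 -> 225
    -- iteration 3/4 --
    LT 135: heading 225 -> 0
    LT 180: heading 0 -> 180
    -- iteration 4/4 --
    LT 135: heading 180 -> 315
    LT 180: heading 315 -> 135
  ]
  -- iteration 2/4 --
  LT 135: heading 135 -> 270
  FD 11.8: (11.819,-39.119) -> (11.819,-50.919) [heading=270, draw]
  FD 13.4: (11.819,-50.919) -> (11.819,-64.319) [heading=270, draw]
  REPEAT 4 [
    -- iteration 1/4 --
    LT 135: heading 270 -> 45
    LT 180: heading 45 -> 225
    -- iteration 2/4 --
    LT 135: heading 225 -> 0
    LT 180: heading 0 -> 180
    -- iteration 3/4 --
    LT 135: heading 180 -> 315
    LT 180: heading 315 -> 135
    -- iteration 4/4 --
    LT 135: heading 135 -> 270
    LT 180: heading 270 -> 90
  ]
  -- iteration 3/4 --
  LT 135: heading 90 -> 225
  FD 11.8: (11.819,-64.319) -> (3.475,-72.663) [heading=225, draw]
  FD 13.4: (3.475,-72.663) -> (-6,-82.138) [heading=225, draw]
  REPEAT 4 [
    -- iteration 1/4 --
    LT 135: heading 225 -> 0
    LT 180: heading 0 -> 180
    -- iteration 2/4 --
    LT 135: heading 180 -> 315
    LT 180: heading 315 -> 135
    -- iteration 3/4 --
    LT 135: heading 135 -> 270
    LT 180: heading 270 -> 90
    -- iteration 4/4 --
    LT 135: heading 90 -> 225
    LT 180: heading 225 -> 45
  ]
  -- iteration 4/4 --
  LT 135: heading 45 -> 180
  FD 11.8: (-6,-82.138) -> (-17.8,-82.138) [heading=180, draw]
  FD 13.4: (-17.8,-82.138) -> (-31.2,-82.138) [heading=180, draw]
  REPEAT 4 [
    -- iteration 1/4 --
    LT 135: heading 180 -> 315
    LT 180: heading 315 -> 135
    -- iteration 2/4 --
    LT 135: heading 135 -> 270
    LT 180: heading 270 -> 90
    -- iteration 3/4 --
    LT 135: heading 90 -> 225
    LT 180: heading 225 -> 45
    -- iteration 4/4 --
    LT 135: heading 45 -> 180
    LT 180: heading 180 -> 0
  ]
]
RT 45: heading 0 -> 315
BK 9.4: (-31.2,-82.138) -> (-37.847,-75.491) [heading=315, draw]
FD 1.4: (-37.847,-75.491) -> (-36.857,-76.481) [heading=315, draw]
FD 2.8: (-36.857,-76.481) -> (-34.877,-78.461) [heading=315, draw]
Final: pos=(-34.877,-78.461), heading=315, 12 segment(s) drawn
Segments drawn: 12

Answer: 12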